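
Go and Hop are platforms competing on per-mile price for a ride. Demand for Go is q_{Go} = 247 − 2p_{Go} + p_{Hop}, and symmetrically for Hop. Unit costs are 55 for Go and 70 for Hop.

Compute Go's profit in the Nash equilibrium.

Go's profit: π = (p_{Go} − 55)(247 − 2p_{Go} + p_{Hop}).
∂π/∂p_{Go} = 357 − 4p_{Go} + p_{Hop} = 0 ⇒ p_{Go} = 89.25 + 0.25p_{Hop}.
Similarly p_{Hop} = 96.75 + 0.25p_{Go}.
Plugging p_{Hop} into Go's best response: p_{Go} = 89.25 + 0.25(96.75 + 0.25p_{Go}) ⇒ 0.9375p_{Go} = 113.4375, so p_{Go} = 121.
Then p_{Hop} = 96.75 + 0.25·121 = 127.
q_{Go} = 247 − 2·121 + 127 = 132.
Profit = (121 − 55)·132 = 8712.

8712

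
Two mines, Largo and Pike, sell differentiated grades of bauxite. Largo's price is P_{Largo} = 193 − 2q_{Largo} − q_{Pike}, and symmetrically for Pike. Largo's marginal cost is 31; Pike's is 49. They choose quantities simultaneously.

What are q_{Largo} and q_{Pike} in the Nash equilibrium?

33.6, 27.6

Mine Largo's profit: π = q_{Largo}(193 − 2q_{Largo} − q_{Pike}) − 31q_{Largo}.
∂π/∂q_{Largo} = 162 − 4q_{Largo} − q_{Pike} = 0 ⇒ q_{Largo} = 40.5 − 0.25q_{Pike}.
Similarly q_{Pike} = 36 − 0.25q_{Largo}.
Substituting the second reaction function into the first: q_{Largo} = 40.5 − 0.25(36 − 0.25q_{Largo}), which gives 0.9375q_{Largo} = 31.5 ⇒ q_{Largo} = 33.6.
Then q_{Pike} = 36 − 0.25·33.6 = 27.6.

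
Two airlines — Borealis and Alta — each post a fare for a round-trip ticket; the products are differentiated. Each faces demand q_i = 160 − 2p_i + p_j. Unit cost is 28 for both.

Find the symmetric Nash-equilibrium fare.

72

Borealis's profit: π = (p_{Borealis} − 28)(160 − 2p_{Borealis} + p_{Alta}).
∂π/∂p_{Borealis} = 216 − 4p_{Borealis} + p_{Alta} = 0 ⇒ p_{Borealis} = 54 + 0.25p_{Alta}.
Setting p_{Borealis} = p_{Alta} in the reaction function: p_{Borealis} = 54 + 0.25p_{Borealis}, so p_{Borealis} = 54 / 0.75 = 72.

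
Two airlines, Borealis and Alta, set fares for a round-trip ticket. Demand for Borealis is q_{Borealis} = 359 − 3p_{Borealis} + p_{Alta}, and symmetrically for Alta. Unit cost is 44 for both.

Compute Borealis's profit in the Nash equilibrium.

8812.92

Borealis's profit: π = (p_{Borealis} − 44)(359 − 3p_{Borealis} + p_{Alta}).
∂π/∂p_{Borealis} = 491 − 6p_{Borealis} + p_{Alta} = 0 ⇒ p_{Borealis} = 491/6 + (1/6)p_{Alta}.
By symmetry p_{Alta} = p_{Borealis}; substituting into the reaction function, (5/6)p_{Borealis} = 491/6 and p_{Borealis} = 98.2.
q_{Borealis} = 359 − 3·98.2 + 98.2 = 162.6.
Profit = (98.2 − 44)·162.6 = 8812.92.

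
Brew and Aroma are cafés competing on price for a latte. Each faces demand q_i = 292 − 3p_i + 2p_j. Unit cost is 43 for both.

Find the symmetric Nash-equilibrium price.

Brew's profit: π = (p_{Brew} − 43)(292 − 3p_{Brew} + 2p_{Aroma}).
∂π/∂p_{Brew} = 421 − 6p_{Brew} + 2p_{Aroma} = 0 ⇒ p_{Brew} = 421/6 + (1/3)p_{Aroma}.
The game is symmetric, so in equilibrium p_{Aroma} = p_{Brew}: the reaction function gives (2/3)p_{Brew} = 421/6, hence p_{Brew} = 105.25.

105.25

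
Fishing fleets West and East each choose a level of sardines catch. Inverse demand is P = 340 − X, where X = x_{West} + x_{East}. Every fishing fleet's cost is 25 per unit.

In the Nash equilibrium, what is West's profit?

11025

Fishing fleet West's profit: π = x_{West}(340 − (x_{West} + x_{East})) − 25x_{West}.
∂π/∂x_{West} = 315 − 2x_{West} − x_{East} = 0, so x_{West} = 157.5 − 0.5x_{East}.
The game is symmetric, so in equilibrium x_{East} = x_{West}: the reaction function gives 1.5x_{West} = 157.5, hence x_{West} = 105.
Price P = 340 − 210 = 130.
West's profit: (130 − 25)·105 = 11025.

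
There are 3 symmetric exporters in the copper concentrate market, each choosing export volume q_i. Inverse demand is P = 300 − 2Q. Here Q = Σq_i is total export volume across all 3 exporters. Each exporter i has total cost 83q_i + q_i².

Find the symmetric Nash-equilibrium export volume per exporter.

21.7

A representative exporter's profit is π_i = q_i(300 − 2Q) − 83q_i − q_i², with Q = q_i + Σ_{j≠i} q_j.
First-order condition: 217 − 6q_i − 2Σ_{j≠i} q_j = 0.
Imposing symmetry (q_j = q for all j) turns Σ_{j≠i} q_j into 2q, so 217 = 10q and q = 21.7.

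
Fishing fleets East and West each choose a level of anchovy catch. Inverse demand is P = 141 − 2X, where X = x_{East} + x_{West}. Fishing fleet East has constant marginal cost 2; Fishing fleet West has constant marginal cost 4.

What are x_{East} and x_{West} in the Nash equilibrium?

Fishing fleet East's profit: π = x_{East}(141 − 2(x_{East} + x_{West})) − 2x_{East}.
∂π/∂x_{East} = 139 − 4x_{East} − 2x_{West} = 0, so x_{East} = 34.75 − 0.5x_{West}.
By the same steps for West: x_{West} = 34.25 − 0.5x_{East}.
Solving the two reaction functions simultaneously: (1 − (−0.5)(−0.5))x_{East} = 34.75 − 0.5·34.25, so 0.75x_{East} = 17.625 and x_{East} = 23.5.
Then x_{West} = 34.25 − 0.5·23.5 = 22.5.

23.5, 22.5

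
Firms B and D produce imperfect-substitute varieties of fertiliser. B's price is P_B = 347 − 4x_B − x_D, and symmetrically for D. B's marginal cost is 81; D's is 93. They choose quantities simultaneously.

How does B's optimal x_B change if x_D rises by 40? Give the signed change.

Firm B's profit: π = x_B(347 − 4x_B − x_D) − 81x_B.
∂π/∂x_B = 266 − 8x_B − x_D = 0 ⇒ x_B = 33.25 − 0.125x_D.
The reaction-function slope is −0.125, so a 40-unit rise in x_D moves x_B by −0.125 × 40 = −5. B's best response falls — the actions are strategic substitutes.

-5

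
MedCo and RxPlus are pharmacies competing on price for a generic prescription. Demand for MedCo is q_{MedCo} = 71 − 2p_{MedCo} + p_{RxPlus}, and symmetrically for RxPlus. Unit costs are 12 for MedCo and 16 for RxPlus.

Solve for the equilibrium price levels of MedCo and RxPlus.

32.2, 33.8

MedCo's profit: π = (p_{MedCo} − 12)(71 − 2p_{MedCo} + p_{RxPlus}).
∂π/∂p_{MedCo} = 95 − 4p_{MedCo} + p_{RxPlus} = 0 ⇒ p_{MedCo} = 23.75 + 0.25p_{RxPlus}.
Similarly p_{RxPlus} = 25.75 + 0.25p_{MedCo}.
Solving the two reaction functions simultaneously: (1 − (0.25)(0.25))p_{MedCo} = 23.75 + 0.25·25.75, so 0.9375p_{MedCo} = 30.1875 and p_{MedCo} = 32.2.
Then p_{RxPlus} = 25.75 + 0.25·32.2 = 33.8.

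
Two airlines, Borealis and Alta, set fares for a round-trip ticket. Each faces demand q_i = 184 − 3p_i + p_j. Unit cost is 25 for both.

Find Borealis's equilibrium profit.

2154.72

Borealis's profit: π = (p_{Borealis} − 25)(184 − 3p_{Borealis} + p_{Alta}).
∂π/∂p_{Borealis} = 259 − 6p_{Borealis} + p_{Alta} = 0 ⇒ p_{Borealis} = 259/6 + (1/6)p_{Alta}.
Setting p_{Borealis} = p_{Alta} in the reaction function: p_{Borealis} = 259/6 + (1/6)p_{Borealis}, so p_{Borealis} = (259/6) / (5/6) = 51.8.
q_{Borealis} = 184 − 3·51.8 + 51.8 = 80.4.
Profit = (51.8 − 25)·80.4 = 2154.72.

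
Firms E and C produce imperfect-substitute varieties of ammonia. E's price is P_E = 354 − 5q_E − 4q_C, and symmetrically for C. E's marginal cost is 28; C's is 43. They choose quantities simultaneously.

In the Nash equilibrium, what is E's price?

Firm E's profit: π = q_E(354 − 5q_E − 4q_C) − 28q_E.
∂π/∂q_E = 326 − 10q_E − 4q_C = 0 ⇒ q_E = 32.6 − 0.4q_C.
Similarly q_C = 31.1 − 0.4q_E.
Plugging q_C into E's best response: q_E = 32.6 − 0.4(31.1 − 0.4q_E) ⇒ 0.84q_E = 20.16, so q_E = 24.
Then q_C = 31.1 − 0.4·24 = 21.5.
P_E = 354 − 5·24 − 4·21.5 = 148.

148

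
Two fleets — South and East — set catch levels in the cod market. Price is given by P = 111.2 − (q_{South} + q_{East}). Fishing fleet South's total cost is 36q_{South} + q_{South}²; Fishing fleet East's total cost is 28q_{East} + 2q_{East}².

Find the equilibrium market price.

84

Fishing fleet South's profit: π = q_{South}(111.2 − (q_{South} + q_{East})) − 36q_{South} − q_{South}².
∂π/∂q_{South} = 75.2 − 4q_{South} − q_{East} = 0, so q_{South} = 18.8 − 0.25q_{East}.
For East: ∂π/∂q_{East} = 83.2 − 6q_{East} − q_{South} = 0 ⇒ q_{East} = 208/15 − (1/6)q_{South}.
Plugging q_{East} into South's best response: q_{South} = 18.8 − 0.25(208/15 − (1/6)q_{South}) ⇒ (23/24)q_{South} = 46/3, so q_{South} = 16.
Then q_{East} = 208/15 − (1/6)·16 = 11.2.
Equilibrium price: P = 111.2 − 27.2 = 84.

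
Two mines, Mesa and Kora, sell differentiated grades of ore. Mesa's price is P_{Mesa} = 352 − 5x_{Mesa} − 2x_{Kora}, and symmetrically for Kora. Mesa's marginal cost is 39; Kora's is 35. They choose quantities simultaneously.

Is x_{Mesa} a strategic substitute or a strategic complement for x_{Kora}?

strategic substitutes

Mine Mesa's profit: π = x_{Mesa}(352 − 5x_{Mesa} − 2x_{Kora}) − 39x_{Mesa}.
∂π/∂x_{Mesa} = 313 − 10x_{Mesa} − 2x_{Kora} = 0 ⇒ x_{Mesa} = 31.3 − 0.2x_{Kora}.
The best-response slope dx_{Mesa}/dx_{Kora} = −0.2 < 0: the reaction function is downward-sloping, so the choices are strategic substitutes.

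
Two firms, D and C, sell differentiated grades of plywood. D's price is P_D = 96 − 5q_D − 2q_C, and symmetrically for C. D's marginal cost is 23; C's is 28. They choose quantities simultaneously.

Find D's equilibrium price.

Firm D's profit: π = q_D(96 − 5q_D − 2q_C) − 23q_D.
∂π/∂q_D = 73 − 10q_D − 2q_C = 0 ⇒ q_D = 7.3 − 0.2q_C.
Similarly q_C = 6.8 − 0.2q_D.
Solving the two reaction functions simultaneously: (1 − (−0.2)(−0.2))q_D = 7.3 − 0.2·6.8, so 0.96q_D = 5.94 and q_D = 6.1875.
Then q_C = 6.8 − 0.2·6.1875 = 5.5625.
P_D = 96 − 5·6.1875 − 2·5.5625 = 53.9375.

53.9375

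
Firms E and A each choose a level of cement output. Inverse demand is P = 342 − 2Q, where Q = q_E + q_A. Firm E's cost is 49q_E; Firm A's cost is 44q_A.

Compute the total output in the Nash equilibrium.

98.5

Firm E's profit: π = q_E(342 − 2(q_E + q_A)) − 49q_E.
∂π/∂q_E = 293 − 4q_E − 2q_A = 0, so q_E = 73.25 − 0.5q_A.
By the same steps for A: q_A = 74.5 − 0.5q_E.
Solving the two reaction functions simultaneously: (1 − (−0.5)(−0.5))q_E = 73.25 − 0.5·74.5, so 0.75q_E = 36 and q_E = 48.
Then q_A = 74.5 − 0.5·48 = 50.5.
Total output: 48 + 50.5 = 98.5.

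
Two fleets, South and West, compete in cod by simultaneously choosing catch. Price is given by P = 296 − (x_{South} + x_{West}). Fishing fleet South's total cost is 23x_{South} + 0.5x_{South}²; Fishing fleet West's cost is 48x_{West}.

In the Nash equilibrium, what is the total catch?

153.8

Fishing fleet South's profit: π = x_{South}(296 − (x_{South} + x_{West})) − 23x_{South} − 0.5x_{South}².
∂π/∂x_{South} = 273 − 3x_{South} − x_{West} = 0, so x_{South} = 91 − (1/3)x_{West}.
For West: ∂π/∂x_{West} = 248 − 2x_{West} − x_{South} = 0 ⇒ x_{West} = 124 − 0.5x_{South}.
Solving the two reaction functions simultaneously: (1 − (−1/3)(−0.5))x_{South} = 91 − (1/3)·124, so (5/6)x_{South} = 149/3 and x_{South} = 59.6.
Then x_{West} = 124 − 0.5·59.6 = 94.2.
Total catch: 59.6 + 94.2 = 153.8.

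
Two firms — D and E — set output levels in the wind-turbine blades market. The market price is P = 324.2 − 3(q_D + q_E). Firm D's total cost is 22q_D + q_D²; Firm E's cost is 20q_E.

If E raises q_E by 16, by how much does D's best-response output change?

-6

Firm D's profit: π = q_D(324.2 − 3(q_D + q_E)) − 22q_D − q_D².
∂π/∂q_D = 302.2 − 8q_D − 3q_E = 0, so q_D = 37.775 − 0.375q_E.
The reaction-function slope is −0.375, so a 16-unit rise in q_E moves q_D by −0.375 × 16 = −6. D's best response falls — the actions are strategic substitutes.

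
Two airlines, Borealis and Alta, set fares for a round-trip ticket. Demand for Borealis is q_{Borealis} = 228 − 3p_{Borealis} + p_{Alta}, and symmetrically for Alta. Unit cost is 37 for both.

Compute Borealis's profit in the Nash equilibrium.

Borealis's profit: π = (p_{Borealis} − 37)(228 − 3p_{Borealis} + p_{Alta}).
∂π/∂p_{Borealis} = 339 − 6p_{Borealis} + p_{Alta} = 0 ⇒ p_{Borealis} = 56.5 + (1/6)p_{Alta}.
The game is symmetric, so in equilibrium p_{Alta} = p_{Borealis}: the reaction function gives (5/6)p_{Borealis} = 56.5, hence p_{Borealis} = 67.8.
q_{Borealis} = 228 − 3·67.8 + 67.8 = 92.4.
Profit = (67.8 − 37)·92.4 = 2845.92.

2845.92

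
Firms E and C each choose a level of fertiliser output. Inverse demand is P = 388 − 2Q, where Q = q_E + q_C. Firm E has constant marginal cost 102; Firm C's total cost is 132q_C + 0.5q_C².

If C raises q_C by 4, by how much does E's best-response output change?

Firm E's profit: π = q_E(388 − 2(q_E + q_C)) − 102q_E.
∂π/∂q_E = 286 − 4q_E − 2q_C = 0, so q_E = 71.5 − 0.5q_C.
The reaction-function slope is −0.5, so a 4-unit rise in q_C moves q_E by −0.5 × 4 = −2. E's best response falls — the actions are strategic substitutes.

-2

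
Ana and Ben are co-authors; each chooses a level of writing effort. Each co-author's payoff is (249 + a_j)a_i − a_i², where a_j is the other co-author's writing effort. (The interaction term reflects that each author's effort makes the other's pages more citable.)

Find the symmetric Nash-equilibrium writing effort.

Ana's payoff is (249 + a_B)a_A − a_A².
∂π/∂a_A = 249 + a_B − 2a_A = 0, so a_A = 124.5 + 0.5a_B.
The game is symmetric, so in equilibrium a_B = a_A: the reaction function gives 0.5a_A = 124.5, hence a_A = 249.

249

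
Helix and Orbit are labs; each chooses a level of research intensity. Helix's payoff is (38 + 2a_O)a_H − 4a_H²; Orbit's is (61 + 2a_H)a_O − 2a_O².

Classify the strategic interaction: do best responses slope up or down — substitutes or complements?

strategic complements

Expanding Helix's payoff: 38a_H + 2a_Oa_H − 4a_H².
∂π/∂a_H = 38 + 2a_O − 8a_H = 0, so a_H = 4.75 + 0.25a_O.
The best-response slope da_H/da_O = 0.25 > 0: the reaction function is upward-sloping, so the choices are strategic complements.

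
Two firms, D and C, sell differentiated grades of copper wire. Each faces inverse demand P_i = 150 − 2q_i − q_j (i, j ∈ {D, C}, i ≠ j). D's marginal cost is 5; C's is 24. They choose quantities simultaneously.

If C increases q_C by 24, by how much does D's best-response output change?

-6

Firm D's profit: π = q_D(150 − 2q_D − q_C) − 5q_D.
∂π/∂q_D = 145 − 4q_D − q_C = 0 ⇒ q_D = 36.25 − 0.25q_C.
The reaction-function slope is −0.25, so a 24-unit rise in q_C moves q_D by −0.25 × 24 = −6. D's best response falls — the actions are strategic substitutes.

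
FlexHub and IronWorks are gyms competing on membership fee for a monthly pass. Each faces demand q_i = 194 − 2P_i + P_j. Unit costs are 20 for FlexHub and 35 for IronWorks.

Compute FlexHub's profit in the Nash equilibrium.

FlexHub's profit: π = (P_{FlexHub} − 20)(194 − 2P_{FlexHub} + P_{IronWorks}).
∂π/∂P_{FlexHub} = 234 − 4P_{FlexHub} + P_{IronWorks} = 0 ⇒ P_{FlexHub} = 58.5 + 0.25P_{IronWorks}.
Similarly P_{IronWorks} = 66 + 0.25P_{FlexHub}.
Substituting the second reaction function into the first: P_{FlexHub} = 58.5 + 0.25(66 + 0.25P_{FlexHub}), which gives 0.9375P_{FlexHub} = 75 ⇒ P_{FlexHub} = 80.
Then P_{IronWorks} = 66 + 0.25·80 = 86.
q_{FlexHub} = 194 − 2·80 + 86 = 120.
Profit = (80 − 20)·120 = 7200.

7200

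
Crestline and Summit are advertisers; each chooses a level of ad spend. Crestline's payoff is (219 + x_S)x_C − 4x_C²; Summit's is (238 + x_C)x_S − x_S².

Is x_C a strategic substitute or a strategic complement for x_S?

Expanding Crestline's payoff: 219x_C + x_Sx_C − 4x_C².
∂π/∂x_C = 219 + x_S − 8x_C = 0, so x_C = 27.375 + 0.125x_S.
The best-response slope dx_C/dx_S = 0.125 > 0: the reaction function is upward-sloping, so the choices are strategic complements.

strategic complements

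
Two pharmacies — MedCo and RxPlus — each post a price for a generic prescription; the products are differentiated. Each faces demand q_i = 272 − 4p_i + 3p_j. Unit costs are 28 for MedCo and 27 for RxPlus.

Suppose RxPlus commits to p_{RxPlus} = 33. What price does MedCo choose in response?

MedCo's profit: π = (p_{MedCo} − 28)(272 − 4p_{MedCo} + 3p_{RxPlus}).
∂π/∂p_{MedCo} = 384 − 8p_{MedCo} + 3p_{RxPlus} = 0 ⇒ p_{MedCo} = 48 + 0.375p_{RxPlus}.
At p_{RxPlus} = 33: p_{MedCo} = 48 + 0.375·33 = 60.375.

60.375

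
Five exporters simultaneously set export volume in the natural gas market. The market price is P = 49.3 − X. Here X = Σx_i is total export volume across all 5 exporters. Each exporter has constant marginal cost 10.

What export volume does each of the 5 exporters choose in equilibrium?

A representative exporter's profit is π_i = x_i(49.3 − X) − 10x_i, with X = x_i + Σ_{j≠i} x_j.
First-order condition: 39.3 − 2x_i − Σ_{j≠i} x_j = 0.
With identical exporters, set every x_j = x: then 39.3 − 2x − 4x = 0, i.e. x = 39.3/6 = 6.55.

6.55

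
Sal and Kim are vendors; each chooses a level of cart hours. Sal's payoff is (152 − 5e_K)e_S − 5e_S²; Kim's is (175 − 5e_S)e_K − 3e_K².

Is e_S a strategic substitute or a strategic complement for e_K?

strategic substitutes

Expanding Sal's payoff: 152e_S − 5e_Ke_S − 5e_S².
∂π/∂e_S = 152 − 5e_K − 10e_S = 0, so e_S = 15.2 − 0.5e_K.
The best-response slope de_S/de_K = −0.5 < 0: the reaction function is downward-sloping, so the choices are strategic substitutes.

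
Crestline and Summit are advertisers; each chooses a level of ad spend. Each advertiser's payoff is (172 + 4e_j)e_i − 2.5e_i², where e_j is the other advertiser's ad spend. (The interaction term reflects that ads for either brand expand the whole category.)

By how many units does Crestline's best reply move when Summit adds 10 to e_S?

8

Crestline's payoff is (172 + 4e_S)e_C − 2.5e_C².
∂π/∂e_C = 172 + 4e_S − 5e_C = 0, so e_C = 34.4 + 0.8e_S.
The reaction-function slope is 0.8, so a 10-unit rise in e_S moves e_C by 0.8 × 10 = 8. Crestline's best response rises — the actions are strategic complements.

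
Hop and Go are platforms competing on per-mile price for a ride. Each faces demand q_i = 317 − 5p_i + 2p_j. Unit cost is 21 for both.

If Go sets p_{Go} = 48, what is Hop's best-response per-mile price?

51.8

Hop's profit: π = (p_{Hop} − 21)(317 − 5p_{Hop} + 2p_{Go}).
∂π/∂p_{Hop} = 422 − 10p_{Hop} + 2p_{Go} = 0 ⇒ p_{Hop} = 42.2 + 0.2p_{Go}.
At p_{Go} = 48: p_{Hop} = 42.2 + 0.2·48 = 51.8.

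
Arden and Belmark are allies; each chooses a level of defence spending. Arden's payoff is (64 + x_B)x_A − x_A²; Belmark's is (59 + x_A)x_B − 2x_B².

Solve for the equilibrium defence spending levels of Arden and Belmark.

45, 26

Expanding Arden's payoff: 64x_A + x_Bx_A − x_A².
∂π/∂x_A = 64 + x_B − 2x_A = 0, so x_A = 32 + 0.5x_B.
Likewise for Belmark: x_B = 14.75 + 0.25x_A.
Plugging x_B into Arden's best response: x_A = 32 + 0.5(14.75 + 0.25x_A) ⇒ 0.875x_A = 39.375, so x_A = 45.
Then x_B = 14.75 + 0.25·45 = 26.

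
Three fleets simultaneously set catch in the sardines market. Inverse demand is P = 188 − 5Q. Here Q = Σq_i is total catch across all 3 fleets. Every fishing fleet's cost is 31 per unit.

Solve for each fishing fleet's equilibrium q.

A representative fishing fleet's profit is π_i = q_i(188 − 5Q) − 31q_i, with Q = q_i + Σ_{j≠i} q_j.
First-order condition: 157 − 10q_i − 5Σ_{j≠i} q_j = 0.
In a symmetric equilibrium every fishing fleet chooses the same q, so Σ_{j≠i} q_j = 2q. The condition becomes 157 − 20q = 0, giving q = 157/20 = 7.85.

7.85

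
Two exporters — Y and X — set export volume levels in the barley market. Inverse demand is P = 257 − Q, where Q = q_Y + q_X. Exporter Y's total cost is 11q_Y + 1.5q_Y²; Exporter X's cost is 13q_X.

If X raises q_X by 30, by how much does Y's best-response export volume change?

-6

Exporter Y's profit: π = q_Y(257 − (q_Y + q_X)) − 11q_Y − 1.5q_Y².
∂π/∂q_Y = 246 − 5q_Y − q_X = 0, so q_Y = 49.2 − 0.2q_X.
The reaction-function slope is −0.2, so a 30-unit rise in q_X moves q_Y by −0.2 × 30 = −6. Y's best response falls — the actions are strategic substitutes.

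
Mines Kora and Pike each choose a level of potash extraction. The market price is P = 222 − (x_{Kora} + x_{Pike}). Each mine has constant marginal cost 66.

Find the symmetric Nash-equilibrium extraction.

52

Mine Kora's profit: π = x_{Kora}(222 − (x_{Kora} + x_{Pike})) − 66x_{Kora}.
∂π/∂x_{Kora} = 156 − 2x_{Kora} − x_{Pike} = 0, so x_{Kora} = 78 − 0.5x_{Pike}.
By symmetry x_{Pike} = x_{Kora}; substituting into the reaction function, 1.5x_{Kora} = 78 and x_{Kora} = 52.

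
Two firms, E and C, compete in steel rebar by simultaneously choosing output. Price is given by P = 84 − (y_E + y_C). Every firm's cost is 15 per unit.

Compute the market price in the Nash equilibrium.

38

Firm E's profit: π = y_E(84 − (y_E + y_C)) − 15y_E.
∂π/∂y_E = 69 − 2y_E − y_C = 0, so y_E = 34.5 − 0.5y_C.
The game is symmetric, so in equilibrium y_C = y_E: the reaction function gives 1.5y_E = 34.5, hence y_E = 23.
Equilibrium price: P = 84 − 46 = 38.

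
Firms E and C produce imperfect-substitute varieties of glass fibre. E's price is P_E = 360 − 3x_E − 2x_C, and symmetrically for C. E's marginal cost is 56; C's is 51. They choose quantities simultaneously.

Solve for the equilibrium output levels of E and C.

37.6875, 38.9375

Firm E's profit: π = x_E(360 − 3x_E − 2x_C) − 56x_E.
∂π/∂x_E = 304 − 6x_E − 2x_C = 0 ⇒ x_E = 152/3 − (1/3)x_C.
Similarly x_C = 51.5 − (1/3)x_E.
Solving the two reaction functions simultaneously: (1 − (−1/3)(−1/3))x_E = 152/3 − (1/3)·51.5, so (8/9)x_E = 33.5 and x_E = 37.6875.
Then x_C = 51.5 − (1/3)·37.6875 = 38.9375.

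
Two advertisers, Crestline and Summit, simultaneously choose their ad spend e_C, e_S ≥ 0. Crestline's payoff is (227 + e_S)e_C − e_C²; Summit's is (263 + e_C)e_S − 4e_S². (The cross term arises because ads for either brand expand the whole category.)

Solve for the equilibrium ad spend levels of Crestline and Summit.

138.6, 50.2

Expanding Crestline's payoff: 227e_C + e_Se_C − e_C².
∂π/∂e_C = 227 + e_S − 2e_C = 0, so e_C = 113.5 + 0.5e_S.
Likewise for Summit: e_S = 32.875 + 0.125e_C.
Solving the two reaction functions simultaneously: (1 − (0.5)(0.125))e_C = 113.5 + 0.5·32.875, so 0.9375e_C = 129.9375 and e_C = 138.6.
Then e_S = 32.875 + 0.125·138.6 = 50.2.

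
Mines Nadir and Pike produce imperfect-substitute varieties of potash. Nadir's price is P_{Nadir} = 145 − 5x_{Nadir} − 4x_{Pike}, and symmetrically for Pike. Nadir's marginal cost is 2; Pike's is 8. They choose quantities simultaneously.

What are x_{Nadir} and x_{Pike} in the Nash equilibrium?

10.5, 9.5

Mine Nadir's profit: π = x_{Nadir}(145 − 5x_{Nadir} − 4x_{Pike}) − 2x_{Nadir}.
∂π/∂x_{Nadir} = 143 − 10x_{Nadir} − 4x_{Pike} = 0 ⇒ x_{Nadir} = 14.3 − 0.4x_{Pike}.
Similarly x_{Pike} = 13.7 − 0.4x_{Nadir}.
Plugging x_{Pike} into Nadir's best response: x_{Nadir} = 14.3 − 0.4(13.7 − 0.4x_{Nadir}) ⇒ 0.84x_{Nadir} = 8.82, so x_{Nadir} = 10.5.
Then x_{Pike} = 13.7 − 0.4·10.5 = 9.5.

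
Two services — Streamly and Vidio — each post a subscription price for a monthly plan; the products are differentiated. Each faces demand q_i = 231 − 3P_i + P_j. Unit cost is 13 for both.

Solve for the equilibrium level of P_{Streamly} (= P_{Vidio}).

54

Streamly's profit: π = (P_{Streamly} − 13)(231 − 3P_{Streamly} + P_{Vidio}).
∂π/∂P_{Streamly} = 270 − 6P_{Streamly} + P_{Vidio} = 0 ⇒ P_{Streamly} = 45 + (1/6)P_{Vidio}.
The game is symmetric, so in equilibrium P_{Vidio} = P_{Streamly}: the reaction function gives (5/6)P_{Streamly} = 45, hence P_{Streamly} = 54.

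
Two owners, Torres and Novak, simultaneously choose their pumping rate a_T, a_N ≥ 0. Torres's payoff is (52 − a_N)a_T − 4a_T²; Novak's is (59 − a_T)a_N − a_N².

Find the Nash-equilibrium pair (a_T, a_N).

3, 28

Expanding Torres's payoff: 52a_T − a_Na_T − 4a_T².
∂π/∂a_T = 52 − a_N − 8a_T = 0, so a_T = 6.5 − 0.125a_N.
Likewise for Novak: a_N = 29.5 − 0.5a_T.
Plugging a_N into Torres's best response: a_T = 6.5 − 0.125(29.5 − 0.5a_T) ⇒ 0.9375a_T = 2.8125, so a_T = 3.
Then a_N = 29.5 − 0.5·3 = 28.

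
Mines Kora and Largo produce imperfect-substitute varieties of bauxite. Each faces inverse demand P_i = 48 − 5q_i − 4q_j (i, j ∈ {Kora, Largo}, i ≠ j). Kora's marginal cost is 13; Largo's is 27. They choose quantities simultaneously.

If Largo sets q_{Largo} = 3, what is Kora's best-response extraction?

Mine Kora's profit: π = q_{Kora}(48 − 5q_{Kora} − 4q_{Largo}) − 13q_{Kora}.
∂π/∂q_{Kora} = 35 − 10q_{Kora} − 4q_{Largo} = 0 ⇒ q_{Kora} = 3.5 − 0.4q_{Largo}.
At q_{Largo} = 3: q_{Kora} = 3.5 − 0.4·3 = 2.3.

2.3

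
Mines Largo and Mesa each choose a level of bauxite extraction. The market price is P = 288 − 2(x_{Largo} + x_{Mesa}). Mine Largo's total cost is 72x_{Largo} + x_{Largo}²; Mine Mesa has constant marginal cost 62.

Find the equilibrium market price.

154.4

Mine Largo's profit: π = x_{Largo}(288 − 2(x_{Largo} + x_{Mesa})) − 72x_{Largo} − x_{Largo}².
∂π/∂x_{Largo} = 216 − 6x_{Largo} − 2x_{Mesa} = 0, so x_{Largo} = 36 − (1/3)x_{Mesa}.
For Mesa: ∂π/∂x_{Mesa} = 226 − 4x_{Mesa} − 2x_{Largo} = 0 ⇒ x_{Mesa} = 56.5 − 0.5x_{Largo}.
Solving the two reaction functions simultaneously: (1 − (−1/3)(−0.5))x_{Largo} = 36 − (1/3)·56.5, so (5/6)x_{Largo} = 103/6 and x_{Largo} = 20.6.
Then x_{Mesa} = 56.5 − 0.5·20.6 = 46.2.
Equilibrium price: P = 288 − 2·66.8 = 154.4.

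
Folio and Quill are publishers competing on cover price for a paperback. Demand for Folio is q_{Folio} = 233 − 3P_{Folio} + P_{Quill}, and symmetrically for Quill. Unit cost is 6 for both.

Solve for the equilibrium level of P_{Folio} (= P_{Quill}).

Folio's profit: π = (P_{Folio} − 6)(233 − 3P_{Folio} + P_{Quill}).
∂π/∂P_{Folio} = 251 − 6P_{Folio} + P_{Quill} = 0 ⇒ P_{Folio} = 251/6 + (1/6)P_{Quill}.
By symmetry P_{Quill} = P_{Folio}; substituting into the reaction function, (5/6)P_{Folio} = 251/6 and P_{Folio} = 50.2.

50.2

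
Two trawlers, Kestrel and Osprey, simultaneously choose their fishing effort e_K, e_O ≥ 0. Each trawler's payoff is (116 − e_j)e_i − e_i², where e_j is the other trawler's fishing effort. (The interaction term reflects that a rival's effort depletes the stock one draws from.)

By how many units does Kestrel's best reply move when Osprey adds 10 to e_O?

-5

Kestrel's payoff is (116 − e_O)e_K − e_K².
∂π/∂e_K = 116 − e_O − 2e_K = 0, so e_K = 58 − 0.5e_O.
The reaction-function slope is −0.5, so a 10-unit rise in e_O moves e_K by −0.5 × 10 = −5. Kestrel's best response falls — the actions are strategic substitutes.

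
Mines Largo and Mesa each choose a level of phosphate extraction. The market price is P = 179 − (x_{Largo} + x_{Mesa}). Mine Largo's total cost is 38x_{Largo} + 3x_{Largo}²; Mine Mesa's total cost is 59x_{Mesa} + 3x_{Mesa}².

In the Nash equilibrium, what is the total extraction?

Mine Largo's profit: π = x_{Largo}(179 − (x_{Largo} + x_{Mesa})) − 38x_{Largo} − 3x_{Largo}².
∂π/∂x_{Largo} = 141 − 8x_{Largo} − x_{Mesa} = 0, so x_{Largo} = 17.625 − 0.125x_{Mesa}.
By the same steps for Mesa: x_{Mesa} = 15 − 0.125x_{Largo}.
Solving the two reaction functions simultaneously: (1 − (−0.125)(−0.125))x_{Largo} = 17.625 − 0.125·15, so (63/64)x_{Largo} = 15.75 and x_{Largo} = 16.
Then x_{Mesa} = 15 − 0.125·16 = 13.
Total extraction: 16 + 13 = 29.

29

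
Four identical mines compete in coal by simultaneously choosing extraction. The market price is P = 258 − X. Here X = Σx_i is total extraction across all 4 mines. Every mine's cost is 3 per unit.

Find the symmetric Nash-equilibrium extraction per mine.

51

A representative mine's profit is π_i = x_i(258 − X) − 3x_i, with X = x_i + Σ_{j≠i} x_j.
First-order condition: 255 − 2x_i − Σ_{j≠i} x_j = 0.
In a symmetric equilibrium every mine chooses the same x, so Σ_{j≠i} x_j = 3x. The condition becomes 255 − 5x = 0, giving x = 255/5 = 51.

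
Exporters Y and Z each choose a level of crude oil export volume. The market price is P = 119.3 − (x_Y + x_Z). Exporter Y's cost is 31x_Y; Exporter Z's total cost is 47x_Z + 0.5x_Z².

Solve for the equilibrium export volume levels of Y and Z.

38.52, 11.26

Exporter Y's profit: π = x_Y(119.3 − (x_Y + x_Z)) − 31x_Y.
∂π/∂x_Y = 88.3 − 2x_Y − x_Z = 0, so x_Y = 44.15 − 0.5x_Z.
For Z: ∂π/∂x_Z = 72.3 − 3x_Z − x_Y = 0 ⇒ x_Z = 24.1 − (1/3)x_Y.
Plugging x_Z into Y's best response: x_Y = 44.15 − 0.5(24.1 − (1/3)x_Y) ⇒ (5/6)x_Y = 32.1, so x_Y = 38.52.
Then x_Z = 24.1 − (1/3)·38.52 = 11.26.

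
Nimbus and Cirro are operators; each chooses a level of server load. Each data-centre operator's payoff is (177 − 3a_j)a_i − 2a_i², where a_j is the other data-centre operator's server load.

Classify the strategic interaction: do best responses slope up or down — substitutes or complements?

Nimbus's payoff is (177 − 3a_C)a_N − 2a_N².
∂π/∂a_N = 177 − 3a_C − 4a_N = 0, so a_N = 44.25 − 0.75a_C.
The best-response slope da_N/da_C = −0.75 < 0: the reaction function is downward-sloping, so the choices are strategic substitutes.

strategic substitutes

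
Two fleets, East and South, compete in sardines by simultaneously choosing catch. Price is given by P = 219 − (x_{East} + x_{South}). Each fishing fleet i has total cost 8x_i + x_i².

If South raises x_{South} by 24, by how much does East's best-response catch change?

Fishing fleet East's profit: π = x_{East}(219 − (x_{East} + x_{South})) − 8x_{East} − x_{East}².
∂π/∂x_{East} = 211 − 4x_{East} − x_{South} = 0, so x_{East} = 52.75 − 0.25x_{South}.
The reaction-function slope is −0.25, so a 24-unit rise in x_{South} moves x_{East} by −0.25 × 24 = −6. East's best response falls — the actions are strategic substitutes.

-6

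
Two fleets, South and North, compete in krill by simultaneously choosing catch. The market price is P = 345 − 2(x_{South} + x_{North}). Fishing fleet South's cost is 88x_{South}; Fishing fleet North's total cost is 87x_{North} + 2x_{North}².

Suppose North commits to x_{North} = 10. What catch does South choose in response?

59.25

Fishing fleet South's profit: π = x_{South}(345 − 2(x_{South} + x_{North})) − 88x_{South}.
∂π/∂x_{South} = 257 − 4x_{South} − 2x_{North} = 0, so x_{South} = 64.25 − 0.5x_{North}.
At x_{North} = 10: x_{South} = 64.25 − 0.5·10 = 59.25.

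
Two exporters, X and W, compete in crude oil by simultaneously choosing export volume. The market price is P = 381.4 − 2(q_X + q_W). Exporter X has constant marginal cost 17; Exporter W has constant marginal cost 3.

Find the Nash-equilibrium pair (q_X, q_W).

Exporter X's profit: π = q_X(381.4 − 2(q_X + q_W)) − 17q_X.
∂π/∂q_X = 364.4 − 4q_X − 2q_W = 0, so q_X = 91.1 − 0.5q_W.
By the same steps for W: q_W = 94.6 − 0.5q_X.
Plugging q_W into X's best response: q_X = 91.1 − 0.5(94.6 − 0.5q_X) ⇒ 0.75q_X = 43.8, so q_X = 58.4.
Then q_W = 94.6 − 0.5·58.4 = 65.4.

58.4, 65.4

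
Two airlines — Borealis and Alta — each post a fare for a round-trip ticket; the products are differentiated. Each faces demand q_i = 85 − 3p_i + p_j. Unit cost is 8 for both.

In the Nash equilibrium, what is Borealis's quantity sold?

41.4

Borealis's profit: π = (p_{Borealis} − 8)(85 − 3p_{Borealis} + p_{Alta}).
∂π/∂p_{Borealis} = 109 − 6p_{Borealis} + p_{Alta} = 0 ⇒ p_{Borealis} = 109/6 + (1/6)p_{Alta}.
Setting p_{Borealis} = p_{Alta} in the reaction function: p_{Borealis} = 109/6 + (1/6)p_{Borealis}, so p_{Borealis} = (109/6) / (5/6) = 21.8.
q_{Borealis} = 85 − 3·21.8 + 21.8 = 41.4.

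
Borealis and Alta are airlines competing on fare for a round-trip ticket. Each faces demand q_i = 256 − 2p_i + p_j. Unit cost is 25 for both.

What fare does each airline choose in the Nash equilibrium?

102

Borealis's profit: π = (p_{Borealis} − 25)(256 − 2p_{Borealis} + p_{Alta}).
∂π/∂p_{Borealis} = 306 − 4p_{Borealis} + p_{Alta} = 0 ⇒ p_{Borealis} = 76.5 + 0.25p_{Alta}.
Setting p_{Borealis} = p_{Alta} in the reaction function: p_{Borealis} = 76.5 + 0.25p_{Borealis}, so p_{Borealis} = 76.5 / 0.75 = 102.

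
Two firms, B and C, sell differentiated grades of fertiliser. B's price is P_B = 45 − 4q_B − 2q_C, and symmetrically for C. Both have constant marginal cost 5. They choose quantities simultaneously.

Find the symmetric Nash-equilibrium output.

Firm B's profit: π = q_B(45 − 4q_B − 2q_C) − 5q_B.
∂π/∂q_B = 40 − 8q_B − 2q_C = 0 ⇒ q_B = 5 − 0.25q_C.
The game is symmetric, so in equilibrium q_C = q_B: the reaction function gives 1.25q_B = 5, hence q_B = 4.

4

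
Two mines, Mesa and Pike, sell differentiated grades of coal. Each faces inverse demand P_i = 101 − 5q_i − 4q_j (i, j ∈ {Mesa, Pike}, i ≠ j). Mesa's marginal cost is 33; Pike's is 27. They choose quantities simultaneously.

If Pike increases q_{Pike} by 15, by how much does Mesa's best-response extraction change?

-6

Mine Mesa's profit: π = q_{Mesa}(101 − 5q_{Mesa} − 4q_{Pike}) − 33q_{Mesa}.
∂π/∂q_{Mesa} = 68 − 10q_{Mesa} − 4q_{Pike} = 0 ⇒ q_{Mesa} = 6.8 − 0.4q_{Pike}.
The reaction-function slope is −0.4, so a 15-unit rise in q_{Pike} moves q_{Mesa} by −0.4 × 15 = −6. Mesa's best response falls — the actions are strategic substitutes.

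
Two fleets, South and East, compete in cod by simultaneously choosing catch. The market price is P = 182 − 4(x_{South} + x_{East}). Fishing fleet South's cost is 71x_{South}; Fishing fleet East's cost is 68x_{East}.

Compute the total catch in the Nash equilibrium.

18.75

Fishing fleet South's profit: π = x_{South}(182 − 4(x_{South} + x_{East})) − 71x_{South}.
∂π/∂x_{South} = 111 − 8x_{South} − 4x_{East} = 0, so x_{South} = 13.875 − 0.5x_{East}.
By the same steps for East: x_{East} = 14.25 − 0.5x_{South}.
Substituting the second reaction function into the first: x_{South} = 13.875 − 0.5(14.25 − 0.5x_{South}), which gives 0.75x_{South} = 6.75 ⇒ x_{South} = 9.
Then x_{East} = 14.25 − 0.5·9 = 9.75.
Total catch: 9 + 9.75 = 18.75.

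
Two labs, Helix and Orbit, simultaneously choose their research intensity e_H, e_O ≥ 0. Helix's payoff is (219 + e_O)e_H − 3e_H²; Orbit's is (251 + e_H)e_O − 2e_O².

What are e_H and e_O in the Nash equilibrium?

Expanding Helix's payoff: 219e_H + e_Oe_H − 3e_H².
∂π/∂e_H = 219 + e_O − 6e_H = 0, so e_H = 36.5 + (1/6)e_O.
Likewise for Orbit: e_O = 62.75 + 0.25e_H.
Plugging e_O into Helix's best response: e_H = 36.5 + (1/6)(62.75 + 0.25e_H) ⇒ (23/24)e_H = 1127/24, so e_H = 49.
Then e_O = 62.75 + 0.25·49 = 75.

49, 75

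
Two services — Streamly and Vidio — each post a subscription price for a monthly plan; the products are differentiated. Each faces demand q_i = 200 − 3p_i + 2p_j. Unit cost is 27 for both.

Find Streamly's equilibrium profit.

5611.6875

Streamly's profit: π = (p_{Streamly} − 27)(200 − 3p_{Streamly} + 2p_{Vidio}).
∂π/∂p_{Streamly} = 281 − 6p_{Streamly} + 2p_{Vidio} = 0 ⇒ p_{Streamly} = 281/6 + (1/3)p_{Vidio}.
The game is symmetric, so in equilibrium p_{Vidio} = p_{Streamly}: the reaction function gives (2/3)p_{Streamly} = 281/6, hence p_{Streamly} = 70.25.
q_{Streamly} = 200 − 3·70.25 + 2·70.25 = 129.75.
Profit = (70.25 − 27)·129.75 = 5611.6875.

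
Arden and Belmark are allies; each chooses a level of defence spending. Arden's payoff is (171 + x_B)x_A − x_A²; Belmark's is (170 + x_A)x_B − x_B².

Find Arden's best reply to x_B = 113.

Expanding Arden's payoff: 171x_A + x_Bx_A − x_A².
∂π/∂x_A = 171 + x_B − 2x_A = 0, so x_A = 85.5 + 0.5x_B.
At x_B = 113: x_A = 85.5 + 0.5·113 = 142.

142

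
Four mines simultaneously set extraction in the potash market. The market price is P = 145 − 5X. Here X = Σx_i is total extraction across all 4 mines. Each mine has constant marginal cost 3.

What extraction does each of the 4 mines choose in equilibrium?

5.68

A representative mine's profit is π_i = x_i(145 − 5X) − 3x_i, with X = x_i + Σ_{j≠i} x_j.
First-order condition: 142 − 10x_i − 5Σ_{j≠i} x_j = 0.
In a symmetric equilibrium every mine chooses the same x, so Σ_{j≠i} x_j = 3x. The condition becomes 142 − 25x = 0, giving x = 142/25 = 5.68.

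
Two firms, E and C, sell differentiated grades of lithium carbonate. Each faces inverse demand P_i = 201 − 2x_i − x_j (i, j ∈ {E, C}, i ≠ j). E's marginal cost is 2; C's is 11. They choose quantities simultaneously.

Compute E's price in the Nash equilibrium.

82.8

Firm E's profit: π = x_E(201 − 2x_E − x_C) − 2x_E.
∂π/∂x_E = 199 − 4x_E − x_C = 0 ⇒ x_E = 49.75 − 0.25x_C.
Similarly x_C = 47.5 − 0.25x_E.
Solving the two reaction functions simultaneously: (1 − (−0.25)(−0.25))x_E = 49.75 − 0.25·47.5, so 0.9375x_E = 37.875 and x_E = 40.4.
Then x_C = 47.5 − 0.25·40.4 = 37.4.
P_E = 201 − 2·40.4 − 37.4 = 82.8.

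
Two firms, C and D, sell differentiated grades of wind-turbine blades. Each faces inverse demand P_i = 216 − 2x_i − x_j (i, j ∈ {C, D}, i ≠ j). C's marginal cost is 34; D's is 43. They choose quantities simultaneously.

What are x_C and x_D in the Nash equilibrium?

37, 34

Firm C's profit: π = x_C(216 − 2x_C − x_D) − 34x_C.
∂π/∂x_C = 182 − 4x_C − x_D = 0 ⇒ x_C = 45.5 − 0.25x_D.
Similarly x_D = 43.25 − 0.25x_C.
Substituting the second reaction function into the first: x_C = 45.5 − 0.25(43.25 − 0.25x_C), which gives 0.9375x_C = 34.6875 ⇒ x_C = 37.
Then x_D = 43.25 − 0.25·37 = 34.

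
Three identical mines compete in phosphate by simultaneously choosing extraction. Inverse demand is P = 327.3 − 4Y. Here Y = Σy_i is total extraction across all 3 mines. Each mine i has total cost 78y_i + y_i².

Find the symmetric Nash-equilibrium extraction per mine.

A representative mine's profit is π_i = y_i(327.3 − 4Y) − 78y_i − y_i², with Y = y_i + Σ_{j≠i} y_j.
First-order condition: 249.3 − 10y_i − 4Σ_{j≠i} y_j = 0.
Imposing symmetry (y_j = y for all j) turns Σ_{j≠i} y_j into 2y, so 249.3 = 18y and y = 13.85.

13.85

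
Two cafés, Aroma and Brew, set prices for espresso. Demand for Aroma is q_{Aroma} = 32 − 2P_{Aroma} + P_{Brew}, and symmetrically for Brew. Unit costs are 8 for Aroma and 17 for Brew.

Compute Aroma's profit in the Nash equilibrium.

169.28

Aroma's profit: π = (P_{Aroma} − 8)(32 − 2P_{Aroma} + P_{Brew}).
∂π/∂P_{Aroma} = 48 − 4P_{Aroma} + P_{Brew} = 0 ⇒ P_{Aroma} = 12 + 0.25P_{Brew}.
Similarly P_{Brew} = 16.5 + 0.25P_{Aroma}.
Plugging P_{Brew} into Aroma's best response: P_{Aroma} = 12 + 0.25(16.5 + 0.25P_{Aroma}) ⇒ 0.9375P_{Aroma} = 16.125, so P_{Aroma} = 17.2.
Then P_{Brew} = 16.5 + 0.25·17.2 = 20.8.
q_{Aroma} = 32 − 2·17.2 + 20.8 = 18.4.
Profit = (17.2 − 8)·18.4 = 169.28.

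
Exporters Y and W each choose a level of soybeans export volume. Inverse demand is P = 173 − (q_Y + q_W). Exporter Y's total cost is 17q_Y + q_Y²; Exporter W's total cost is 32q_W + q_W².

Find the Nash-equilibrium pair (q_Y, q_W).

Exporter Y's profit: π = q_Y(173 − (q_Y + q_W)) − 17q_Y − q_Y².
∂π/∂q_Y = 156 − 4q_Y − q_W = 0, so q_Y = 39 − 0.25q_W.
By the same steps for W: q_W = 35.25 − 0.25q_Y.
Solving the two reaction functions simultaneously: (1 − (−0.25)(−0.25))q_Y = 39 − 0.25·35.25, so 0.9375q_Y = 30.1875 and q_Y = 32.2.
Then q_W = 35.25 − 0.25·32.2 = 27.2.

32.2, 27.2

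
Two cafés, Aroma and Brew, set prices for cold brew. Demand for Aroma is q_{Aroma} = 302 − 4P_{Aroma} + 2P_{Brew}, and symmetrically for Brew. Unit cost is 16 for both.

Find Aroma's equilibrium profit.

Aroma's profit: π = (P_{Aroma} − 16)(302 − 4P_{Aroma} + 2P_{Brew}).
∂π/∂P_{Aroma} = 366 − 8P_{Aroma} + 2P_{Brew} = 0 ⇒ P_{Aroma} = 45.75 + 0.25P_{Brew}.
By symmetry P_{Brew} = P_{Aroma}; substituting into the reaction function, 0.75P_{Aroma} = 45.75 and P_{Aroma} = 61.
q_{Aroma} = 302 − 4·61 + 2·61 = 180.
Profit = (61 − 16)·180 = 8100.

8100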